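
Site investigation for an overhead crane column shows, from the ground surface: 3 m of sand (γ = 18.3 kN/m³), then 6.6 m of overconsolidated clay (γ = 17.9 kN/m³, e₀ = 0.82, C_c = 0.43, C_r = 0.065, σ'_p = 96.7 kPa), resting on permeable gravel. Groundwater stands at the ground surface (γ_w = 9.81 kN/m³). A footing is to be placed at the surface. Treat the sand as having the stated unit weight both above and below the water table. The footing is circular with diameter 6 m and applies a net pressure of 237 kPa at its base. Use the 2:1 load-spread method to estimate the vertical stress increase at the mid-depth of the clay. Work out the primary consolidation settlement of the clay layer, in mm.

S_c ≈ 142 mm

Mid-depth of clay below the ground surface: z = 3 + 6.6/2 = 6.3 m.
Total vertical stress at mid-clay: σ_v = 18.3×3 + 17.9×3.3 = 113.97 kPa.
Pore pressure: u = 9.81×(6.3 − 0) = 61.803 kPa.
Initial effective stress: σ'_0 = σ_v − u = 113.97 − 61.803 = 52.167 kPa.
Stress increase at mid-clay by the 2:1 spreading method:
Δσ ≈ qD²/(D+z)² = 237×6²/(6+6.3)² = 56.395 kPa
Final effective stress: σ'_f = 52.167 + 56.395 = 108.56 kPa.
σ'_f = 108.56 > σ'_p = 96.7 kPa, so the stress path crosses the preconsolidation pressure — recompression up to σ'_p, then virgin compression beyond:
S_c = H/(1+e₀)·[C_r·log₁₀(σ'_p/σ'_0) + C_c·log₁₀(σ'_f/σ'_p)]
    = 6.6/1.82 × [0.065×log₁₀(96.7/52.167) + 0.43×log₁₀(108.56/96.7)]
    = 3.6264 × [0.017422 + 0.021605] = 0.1415 m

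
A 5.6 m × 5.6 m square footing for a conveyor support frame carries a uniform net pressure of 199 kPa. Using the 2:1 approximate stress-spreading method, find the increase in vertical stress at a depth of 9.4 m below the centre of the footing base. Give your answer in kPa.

Δσ_z ≈ 27.7 kPa

By the 2:1 method the load spreads at 1 horizontal : 2 vertical, so at depth z the loaded area has grown by z in each plan dimension:
Δσ = qBL/((B+z)(L+z)) = 199×5.6×5.6/((5.6+9.4)(5.6+9.4)) = 27.736 kPa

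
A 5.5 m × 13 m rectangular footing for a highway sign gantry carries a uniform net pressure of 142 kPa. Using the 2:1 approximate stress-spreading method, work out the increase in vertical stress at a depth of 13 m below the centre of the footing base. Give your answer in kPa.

By the 2:1 method the load spreads at 1 horizontal : 2 vertical, so at depth z the loaded area has grown by z in each plan dimension:
Δσ = qBL/((B+z)(L+z)) = 142×5.5×13/((5.5+13)(13+13)) = 21.108 kPa

Δσ_z ≈ 21.1 kPa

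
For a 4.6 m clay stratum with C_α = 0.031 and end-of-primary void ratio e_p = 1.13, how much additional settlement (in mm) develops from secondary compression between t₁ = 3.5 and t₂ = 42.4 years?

Secondary compression: S_s = C_α·H/(1+e_p)·log₁₀(t₂/t₁)
S_s = 0.031×4.6/(1+1.13)×log₁₀(42.4/3.5)
    = 0.06695 × 1.083 = 0.07253 m

S_s ≈ 72.5 mm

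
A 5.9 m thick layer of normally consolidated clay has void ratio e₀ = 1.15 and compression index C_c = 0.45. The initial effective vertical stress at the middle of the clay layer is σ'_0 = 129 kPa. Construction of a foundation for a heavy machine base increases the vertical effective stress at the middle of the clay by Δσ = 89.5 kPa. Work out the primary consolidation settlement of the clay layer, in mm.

S_c ≈ 283 mm

Final effective stress: σ'_f = σ'_0 + Δσ = 129 + 89.5 = 218.5 kPa.
Normally consolidated clay, so the full stress increment lies on the virgin compression line:
S_c = C_c·H/(1+e₀)·log₁₀(σ'_f/σ'_0) = 0.45×5.9/(1+1.15)×log₁₀(218.5/129)
    = 1.2349 × 0.22886 = 0.2826 m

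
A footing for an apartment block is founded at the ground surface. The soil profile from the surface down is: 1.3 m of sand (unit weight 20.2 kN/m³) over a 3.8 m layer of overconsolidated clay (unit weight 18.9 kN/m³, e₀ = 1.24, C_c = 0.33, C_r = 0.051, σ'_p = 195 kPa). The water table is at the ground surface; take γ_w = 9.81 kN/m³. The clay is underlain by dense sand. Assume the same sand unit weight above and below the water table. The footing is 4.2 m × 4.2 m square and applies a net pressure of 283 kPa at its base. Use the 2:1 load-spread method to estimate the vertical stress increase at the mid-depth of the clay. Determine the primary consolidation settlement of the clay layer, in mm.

Mid-depth of clay below the ground surface: z = 1.3 + 3.8/2 = 3.2 m.
Total vertical stress at mid-clay: σ_v = 20.2×1.3 + 18.9×1.9 = 62.17 kPa.
Pore pressure: u = 9.81×(3.2 − 0) = 31.392 kPa.
Initial effective stress: σ'_0 = σ_v − u = 62.17 − 31.392 = 30.778 kPa.
Stress increase at mid-clay by the 2:1 spreading method:
Δσ = qBL/((B+z)(L+z)) = 283×4.2×4.2/((4.2+3.2)(4.2+3.2)) = 91.164 kPa
Final effective stress: σ'_f = 30.778 + 91.164 = 121.94 kPa.
σ'_f = 121.94 ≤ σ'_p = 195 kPa, so the clay remains overconsolidated and only the recompression index applies:
S_c = C_r·H/(1+e₀)·log₁₀(σ'_f/σ'_0) = 0.051×3.8/2.24×log₁₀(121.94/30.778)
    = 0.086516 × 0.59791 = 0.05173 m

S_c ≈ 51.7 mm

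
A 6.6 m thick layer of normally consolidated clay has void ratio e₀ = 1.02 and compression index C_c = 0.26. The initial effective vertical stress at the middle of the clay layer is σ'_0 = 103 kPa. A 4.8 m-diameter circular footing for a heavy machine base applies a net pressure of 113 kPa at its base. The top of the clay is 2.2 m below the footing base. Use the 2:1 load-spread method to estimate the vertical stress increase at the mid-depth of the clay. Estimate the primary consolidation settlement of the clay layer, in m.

S_c ≈ 0.0788 m

Mid-depth of clay below the footing base: z = 2.2 + 6.6/2 = 5.5 m.
Stress increase at mid-clay by the 2:1 spreading method:
Δσ ≈ qD²/(D+z)² = 113×4.8²/(4.8+5.5)² = 24.541 kPa
Final effective stress: σ'_f = σ'_0 + Δσ = 103 + 24.541 = 127.54 kPa.
Normally consolidated clay, so the full stress increment lies on the virgin compression line:
S_c = C_c·H/(1+e₀)·log₁₀(σ'_f/σ'_0) = 0.26×6.6/(1+1.02)×log₁₀(127.54/103)
    = 0.8495 × 0.092809 = 0.07884 m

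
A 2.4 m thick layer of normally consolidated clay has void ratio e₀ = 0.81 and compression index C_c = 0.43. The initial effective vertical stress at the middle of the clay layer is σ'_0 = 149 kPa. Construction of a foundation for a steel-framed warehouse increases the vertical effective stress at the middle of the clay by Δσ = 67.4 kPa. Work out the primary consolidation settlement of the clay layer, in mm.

Final effective stress: σ'_f = σ'_0 + Δσ = 149 + 67.4 = 216.4 kPa.
Normally consolidated clay, so the full stress increment lies on the virgin compression line:
S_c = C_c·H/(1+e₀)·log₁₀(σ'_f/σ'_0) = 0.43×2.4/(1+0.81)×log₁₀(216.4/149)
    = 0.57017 × 0.16207 = 0.09241 m

S_c ≈ 92.4 mm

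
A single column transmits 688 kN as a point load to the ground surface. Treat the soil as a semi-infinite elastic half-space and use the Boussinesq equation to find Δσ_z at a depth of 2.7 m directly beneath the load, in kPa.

Δσ_z ≈ 45.1 kPa

Boussinesq vertical stress below a point load on an elastic half-space:
Δσ_z = 3P/(2πz²) · [1 + (r/z)²]^(−5/2)
r/z = 0/2.7 = 0; [1+(r/z)²]^(−5/2) = 1.
Δσ_z = 3×688/(2π×2.7²) × 1 = 45.061 × 1 = 45.06 kPa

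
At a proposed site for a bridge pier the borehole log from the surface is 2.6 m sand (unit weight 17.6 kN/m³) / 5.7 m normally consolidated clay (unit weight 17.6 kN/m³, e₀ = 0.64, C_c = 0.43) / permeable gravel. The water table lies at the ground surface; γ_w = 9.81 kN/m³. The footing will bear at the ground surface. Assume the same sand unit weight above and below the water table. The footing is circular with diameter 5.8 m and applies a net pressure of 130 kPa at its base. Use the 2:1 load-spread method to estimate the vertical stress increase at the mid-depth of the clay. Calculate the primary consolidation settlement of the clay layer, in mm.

S_c ≈ 386 mm

Mid-depth of clay below the ground surface: z = 2.6 + 5.7/2 = 5.45 m.
Total vertical stress at mid-clay: σ_v = 17.6×2.6 + 17.6×2.85 = 95.92 kPa.
Pore pressure: u = 9.81×(5.45 − 0) = 53.465 kPa.
Initial effective stress: σ'_0 = σ_v − u = 95.92 − 53.465 = 42.455 kPa.
Stress increase at mid-clay by the 2:1 spreading method:
Δσ ≈ qD²/(D+z)² = 130×5.8²/(5.8+5.45)² = 34.554 kPa
Final effective stress: σ'_f = σ'_0 + Δσ = 42.455 + 34.554 = 77.009 kPa.
Normally consolidated clay, so the full stress increment lies on the virgin compression line:
S_c = C_c·H/(1+e₀)·log₁₀(σ'_f/σ'_0) = 0.43×5.7/(1+0.64)×log₁₀(77.009/42.455)
    = 1.4945 × 0.25861 = 0.3865 m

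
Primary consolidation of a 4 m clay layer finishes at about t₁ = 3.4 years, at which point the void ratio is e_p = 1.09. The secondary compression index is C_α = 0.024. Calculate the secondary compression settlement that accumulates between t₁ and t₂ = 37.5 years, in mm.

Secondary compression: S_s = C_α·H/(1+e_p)·log₁₀(t₂/t₁)
S_s = 0.024×4/(1+1.09)×log₁₀(37.5/3.4)
    = 0.04593 × 1.043 = 0.04789 m

S_s ≈ 47.9 mm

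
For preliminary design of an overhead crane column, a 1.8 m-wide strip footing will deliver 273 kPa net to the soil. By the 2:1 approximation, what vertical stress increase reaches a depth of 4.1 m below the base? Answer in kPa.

Δσ_z ≈ 83.3 kPa

By the 2:1 method the load spreads at 1 horizontal : 2 vertical, so at depth z the loaded area has grown by z in each plan dimension:
Δσ = qB/(B+z) = 273×1.8/(1.8+4.1) = 83.288 kPa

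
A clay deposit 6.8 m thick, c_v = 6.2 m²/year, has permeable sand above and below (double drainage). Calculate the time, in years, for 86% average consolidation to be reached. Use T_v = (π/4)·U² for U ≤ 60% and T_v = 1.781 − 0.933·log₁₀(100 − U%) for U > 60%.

t ≈ 1.33 years

Drainage path length: H_d = H/2 = 3.4 m (double drainage).
U > 60%: T_v = 1.781 − 0.933·log₁₀(100 − 86) = 0.71166.
t = T_v·H_d²/c_v = 0.71166×3.4²/6.2 = 1.327 years.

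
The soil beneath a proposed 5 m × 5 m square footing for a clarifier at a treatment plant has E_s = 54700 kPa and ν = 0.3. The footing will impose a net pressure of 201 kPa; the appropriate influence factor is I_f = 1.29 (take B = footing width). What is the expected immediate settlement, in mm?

Immediate (elastic) settlement: S_e = q·B·(1−ν²)/E_s · I_f.
S_e = 201 × 5 × (1 − 0.3²) / 54700 × 1.29
    = 201 × 5 × 0.91 / 54700 × 1.29
    = 0.02157 m = 21.57 mm

S_e ≈ 21.6 mm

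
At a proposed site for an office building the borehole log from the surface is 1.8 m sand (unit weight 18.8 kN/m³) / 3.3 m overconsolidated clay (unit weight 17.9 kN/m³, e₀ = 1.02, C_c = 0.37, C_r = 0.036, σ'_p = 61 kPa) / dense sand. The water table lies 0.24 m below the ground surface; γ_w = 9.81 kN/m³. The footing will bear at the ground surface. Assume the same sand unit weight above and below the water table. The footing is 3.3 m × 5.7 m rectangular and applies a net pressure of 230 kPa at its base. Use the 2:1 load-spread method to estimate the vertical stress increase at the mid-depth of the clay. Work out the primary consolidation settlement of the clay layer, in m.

S_c ≈ 0.151 m

Mid-depth of clay below the ground surface: z = 1.8 + 3.3/2 = 3.45 m.
Total vertical stress at mid-clay: σ_v = 18.8×1.8 + 17.9×1.65 = 63.375 kPa.
Pore pressure: u = 9.81×(3.45 − 0.24) = 31.49 kPa.
Initial effective stress: σ'_0 = σ_v − u = 63.375 − 31.49 = 31.885 kPa.
Stress increase at mid-clay by the 2:1 spreading method:
Δσ = qBL/((B+z)(L+z)) = 230×3.3×5.7/((3.3+3.45)(5.7+3.45)) = 70.047 kPa
Final effective stress: σ'_f = 31.885 + 70.047 = 101.93 kPa.
σ'_f = 101.93 > σ'_p = 61 kPa, so the stress path crosses the preconsolidation pressure — recompression up to σ'_p, then virgin compression beyond:
S_c = H/(1+e₀)·[C_r·log₁₀(σ'_p/σ'_0) + C_c·log₁₀(σ'_f/σ'_p)]
    = 3.3/2.02 × [0.036×log₁₀(61/31.885) + 0.37×log₁₀(101.93/61)]
    = 1.6337 × [0.010143 + 0.0825] = 0.1514 m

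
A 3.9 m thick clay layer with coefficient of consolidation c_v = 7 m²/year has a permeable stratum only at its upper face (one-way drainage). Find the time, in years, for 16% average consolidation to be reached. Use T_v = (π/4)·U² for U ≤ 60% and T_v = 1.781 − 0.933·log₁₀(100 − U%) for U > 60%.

Drainage path length: H_d = H = 3.9 m (single drainage).
U ≤ 60%: T_v = (π/4)·U² = (π/4)×0.16² = 0.020106.
t = T_v·H_d²/c_v = 0.020106×3.9²/7 = 0.04369 years.

t ≈ 0.0437 years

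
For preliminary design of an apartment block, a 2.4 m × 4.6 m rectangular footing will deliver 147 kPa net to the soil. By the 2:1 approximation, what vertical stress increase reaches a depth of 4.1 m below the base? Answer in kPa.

By the 2:1 method the load spreads at 1 horizontal : 2 vertical, so at depth z the loaded area has grown by z in each plan dimension:
Δσ = qBL/((B+z)(L+z)) = 147×2.4×4.6/((2.4+4.1)(4.6+4.1)) = 28.698 kPa

Δσ_z ≈ 28.7 kPa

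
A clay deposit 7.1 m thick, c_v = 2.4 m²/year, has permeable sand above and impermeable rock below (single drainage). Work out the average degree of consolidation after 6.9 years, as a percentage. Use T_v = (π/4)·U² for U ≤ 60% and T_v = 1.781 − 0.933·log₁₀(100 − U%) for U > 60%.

U ≈ 64 %

Drainage path length: H_d = H = 7.1 m (single drainage).
T_v = c_v·t/H_d² = 2.4×6.9/7.1² = 0.32851.
T_v = 0.32851 corresponds to the U > 60% branch:
U = 1 − 10^((1.781 − T_v)/0.933)/100 = 0.6396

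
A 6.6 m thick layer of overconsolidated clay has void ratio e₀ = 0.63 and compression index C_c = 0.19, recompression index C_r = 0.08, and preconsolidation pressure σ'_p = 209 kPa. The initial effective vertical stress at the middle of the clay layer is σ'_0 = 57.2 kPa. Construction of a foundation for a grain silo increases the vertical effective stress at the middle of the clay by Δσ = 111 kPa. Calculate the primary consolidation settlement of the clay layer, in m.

S_c ≈ 0.152 m

Final effective stress: σ'_f = 57.2 + 111 = 168.2 kPa.
σ'_f = 168.2 ≤ σ'_p = 209 kPa, so the clay remains overconsolidated and only the recompression index applies:
S_c = C_r·H/(1+e₀)·log₁₀(σ'_f/σ'_0) = 0.08×6.6/1.63×log₁₀(168.2/57.2)
    = 0.32393 × 0.46843 = 0.1517 m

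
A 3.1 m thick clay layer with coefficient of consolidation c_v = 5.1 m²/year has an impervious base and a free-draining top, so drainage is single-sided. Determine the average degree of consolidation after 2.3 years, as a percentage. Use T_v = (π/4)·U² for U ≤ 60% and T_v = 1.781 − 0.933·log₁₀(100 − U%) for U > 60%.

Drainage path length: H_d = H = 3.1 m (single drainage).
T_v = c_v·t/H_d² = 5.1×2.3/3.1² = 1.2206.
T_v = 1.2206 corresponds to the U > 60% branch:
U = 1 − 10^((1.781 − T_v)/0.933)/100 = 0.9601

U ≈ 96 %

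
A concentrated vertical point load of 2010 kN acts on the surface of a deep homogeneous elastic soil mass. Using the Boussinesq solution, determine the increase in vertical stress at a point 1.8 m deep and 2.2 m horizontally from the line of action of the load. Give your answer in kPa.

Boussinesq vertical stress below a point load on an elastic half-space:
Δσ_z = 3P/(2πz²) · [1 + (r/z)²]^(−5/2)
r/z = 2.2/1.8 = 1.2222; [1+(r/z)²]^(−5/2) = 0.10182.
Δσ_z = 3×2010/(2π×1.8²) × 0.10182 = 296.21 × 0.10182 = 30.16 kPa

Δσ_z ≈ 30.2 kPa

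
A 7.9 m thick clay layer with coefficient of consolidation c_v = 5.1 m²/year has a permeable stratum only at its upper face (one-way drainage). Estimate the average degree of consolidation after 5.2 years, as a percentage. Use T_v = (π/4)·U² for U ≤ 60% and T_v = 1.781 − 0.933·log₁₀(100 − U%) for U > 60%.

U ≈ 71.6 %

Drainage path length: H_d = H = 7.9 m (single drainage).
T_v = c_v·t/H_d² = 5.1×5.2/7.9² = 0.42493.
T_v = 0.42493 corresponds to the U > 60% branch:
U = 1 − 10^((1.781 − T_v)/0.933)/100 = 0.7159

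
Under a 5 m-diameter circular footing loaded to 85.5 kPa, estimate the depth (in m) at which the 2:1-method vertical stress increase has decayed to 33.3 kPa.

z ≈ 3.01 m

2:1 spreading — at depth z the loaded area has grown by z in each plan dimension:
qD²/(D+z)² = Δσ_z ⇒ z = D(√(q/Δσ_z) − 1) = 5×(√(85.5/33.3) − 1) = 3.012 m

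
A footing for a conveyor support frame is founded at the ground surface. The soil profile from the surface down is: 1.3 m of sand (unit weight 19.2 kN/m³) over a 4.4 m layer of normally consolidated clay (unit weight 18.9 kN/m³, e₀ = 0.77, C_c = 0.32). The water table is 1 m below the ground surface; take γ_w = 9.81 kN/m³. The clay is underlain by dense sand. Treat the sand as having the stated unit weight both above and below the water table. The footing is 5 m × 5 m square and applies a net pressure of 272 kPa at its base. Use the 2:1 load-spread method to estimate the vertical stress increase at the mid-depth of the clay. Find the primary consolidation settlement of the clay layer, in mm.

S_c ≈ 406 mm

Mid-depth of clay below the ground surface: z = 1.3 + 4.4/2 = 3.5 m.
Total vertical stress at mid-clay: σ_v = 19.2×1.3 + 18.9×2.2 = 66.54 kPa.
Pore pressure: u = 9.81×(3.5 − 1) = 24.525 kPa.
Initial effective stress: σ'_0 = σ_v − u = 66.54 − 24.525 = 42.015 kPa.
Stress increase at mid-clay by the 2:1 spreading method:
Δσ = qBL/((B+z)(L+z)) = 272×5×5/((5+3.5)(5+3.5)) = 94.118 kPa
Final effective stress: σ'_f = σ'_0 + Δσ = 42.015 + 94.118 = 136.13 kPa.
Normally consolidated clay, so the full stress increment lies on the virgin compression line:
S_c = C_c·H/(1+e₀)·log₁₀(σ'_f/σ'_0) = 0.32×4.4/(1+0.77)×log₁₀(136.13/42.015)
    = 0.79548 × 0.51055 = 0.4061 m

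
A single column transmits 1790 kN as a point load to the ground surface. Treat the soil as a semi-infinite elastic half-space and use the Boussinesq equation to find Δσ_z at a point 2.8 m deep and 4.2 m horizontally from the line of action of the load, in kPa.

Δσ_z ≈ 5.72 kPa

Boussinesq vertical stress below a point load on an elastic half-space:
Δσ_z = 3P/(2πz²) · [1 + (r/z)²]^(−5/2)
r/z = 4.2/2.8 = 1.5; [1+(r/z)²]^(−5/2) = 0.052516.
Δσ_z = 3×1790/(2π×2.8²) × 0.052516 = 109.01 × 0.052516 = 5.725 kPa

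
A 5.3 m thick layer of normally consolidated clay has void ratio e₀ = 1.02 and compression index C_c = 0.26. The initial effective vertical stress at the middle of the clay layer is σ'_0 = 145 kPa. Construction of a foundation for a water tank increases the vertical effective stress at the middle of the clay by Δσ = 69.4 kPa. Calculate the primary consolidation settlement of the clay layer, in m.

S_c ≈ 0.116 m

Final effective stress: σ'_f = σ'_0 + Δσ = 145 + 69.4 = 214.4 kPa.
Normally consolidated clay, so the full stress increment lies on the virgin compression line:
S_c = C_c·H/(1+e₀)·log₁₀(σ'_f/σ'_0) = 0.26×5.3/(1+1.02)×log₁₀(214.4/145)
    = 0.68218 × 0.16986 = 0.1159 m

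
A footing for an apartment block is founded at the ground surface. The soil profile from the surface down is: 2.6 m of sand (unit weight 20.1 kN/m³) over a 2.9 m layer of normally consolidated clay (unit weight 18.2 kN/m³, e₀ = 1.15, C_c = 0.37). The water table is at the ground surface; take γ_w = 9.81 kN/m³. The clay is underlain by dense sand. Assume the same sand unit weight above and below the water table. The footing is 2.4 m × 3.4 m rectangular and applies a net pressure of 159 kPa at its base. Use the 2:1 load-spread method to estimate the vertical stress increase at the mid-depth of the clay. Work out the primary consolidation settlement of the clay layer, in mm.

S_c ≈ 114 mm

Mid-depth of clay below the ground surface: z = 2.6 + 2.9/2 = 4.05 m.
Total vertical stress at mid-clay: σ_v = 20.1×2.6 + 18.2×1.45 = 78.65 kPa.
Pore pressure: u = 9.81×(4.05 − 0) = 39.73 kPa.
Initial effective stress: σ'_0 = σ_v − u = 78.65 − 39.73 = 38.92 kPa.
Stress increase at mid-clay by the 2:1 spreading method:
Δσ = qBL/((B+z)(L+z)) = 159×2.4×3.4/((2.4+4.05)(3.4+4.05)) = 27 kPa
Final effective stress: σ'_f = σ'_0 + Δσ = 38.92 + 27 = 65.92 kPa.
Normally consolidated clay, so the full stress increment lies on the virgin compression line:
S_c = C_c·H/(1+e₀)·log₁₀(σ'_f/σ'_0) = 0.37×2.9/(1+1.15)×log₁₀(65.92/38.92)
    = 0.49907 × 0.22884 = 0.1142 m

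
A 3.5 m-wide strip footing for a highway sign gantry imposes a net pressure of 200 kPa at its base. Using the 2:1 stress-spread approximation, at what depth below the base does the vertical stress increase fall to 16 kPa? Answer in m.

z ≈ 40.2 m

2:1 spreading — at depth z the loaded area has grown by z in each plan dimension:
qB/(B+z) = Δσ_z ⇒ z = qB/Δσ_z − B = 200×3.5/16 − 3.5 = 40.25 m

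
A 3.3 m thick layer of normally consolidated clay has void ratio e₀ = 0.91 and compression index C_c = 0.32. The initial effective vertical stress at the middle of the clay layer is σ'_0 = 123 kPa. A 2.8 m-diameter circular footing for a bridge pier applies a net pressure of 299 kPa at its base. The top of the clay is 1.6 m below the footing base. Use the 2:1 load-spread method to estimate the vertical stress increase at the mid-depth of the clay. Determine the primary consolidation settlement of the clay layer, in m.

S_c ≈ 0.101 m

Mid-depth of clay below the footing base: z = 1.6 + 3.3/2 = 3.25 m.
Stress increase at mid-clay by the 2:1 spreading method:
Δσ ≈ qD²/(D+z)² = 299×2.8²/(2.8+3.25)² = 64.044 kPa
Final effective stress: σ'_f = σ'_0 + Δσ = 123 + 64.044 = 187.04 kPa.
Normally consolidated clay, so the full stress increment lies on the virgin compression line:
S_c = C_c·H/(1+e₀)·log₁₀(σ'_f/σ'_0) = 0.32×3.3/(1+0.91)×log₁₀(187.04/123)
    = 0.55288 × 0.18203 = 0.1006 m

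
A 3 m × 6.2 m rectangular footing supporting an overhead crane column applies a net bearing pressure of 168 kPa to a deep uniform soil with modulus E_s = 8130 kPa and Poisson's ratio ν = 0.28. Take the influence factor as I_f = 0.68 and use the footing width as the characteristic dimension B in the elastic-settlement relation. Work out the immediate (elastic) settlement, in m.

S_e ≈ 0.0389 m

Immediate (elastic) settlement: S_e = q·B·(1−ν²)/E_s · I_f.
S_e = 168 × 3 × (1 − 0.28²) / 8130 × 0.68
    = 168 × 3 × 0.9216 / 8130 × 0.68
    = 0.03885 m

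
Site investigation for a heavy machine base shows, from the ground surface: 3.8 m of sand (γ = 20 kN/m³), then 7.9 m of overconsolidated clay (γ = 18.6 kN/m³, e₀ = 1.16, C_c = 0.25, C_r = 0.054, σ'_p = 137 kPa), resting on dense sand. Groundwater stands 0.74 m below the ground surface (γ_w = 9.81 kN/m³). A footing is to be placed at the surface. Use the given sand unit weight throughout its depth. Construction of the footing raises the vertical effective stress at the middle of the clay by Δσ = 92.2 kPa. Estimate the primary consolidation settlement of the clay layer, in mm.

Mid-depth of clay below the ground surface: z = 3.8 + 7.9/2 = 7.75 m.
Total vertical stress at mid-clay: σ_v = 20×3.8 + 18.6×3.95 = 149.47 kPa.
Pore pressure: u = 9.81×(7.75 − 0.74) = 68.768 kPa.
Initial effective stress: σ'_0 = σ_v − u = 149.47 − 68.768 = 80.702 kPa.
Final effective stress: σ'_f = 80.702 + 92.2 = 172.9 kPa.
σ'_f = 172.9 > σ'_p = 137 kPa, so the stress path crosses the preconsolidation pressure — recompression up to σ'_p, then virgin compression beyond:
S_c = H/(1+e₀)·[C_r·log₁₀(σ'_p/σ'_0) + C_c·log₁₀(σ'_f/σ'_p)]
    = 7.9/2.16 × [0.054×log₁₀(137/80.702) + 0.25×log₁₀(172.9/137)]
    = 3.6574 × [0.012411 + 0.025269] = 0.1378 m

S_c ≈ 138 mm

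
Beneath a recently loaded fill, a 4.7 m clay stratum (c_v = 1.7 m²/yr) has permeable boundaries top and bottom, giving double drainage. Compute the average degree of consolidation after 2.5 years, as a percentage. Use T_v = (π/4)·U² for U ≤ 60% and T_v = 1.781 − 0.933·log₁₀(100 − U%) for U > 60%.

U ≈ 87.9 %

Drainage path length: H_d = H/2 = 2.35 m (double drainage).
T_v = c_v·t/H_d² = 1.7×2.5/2.35² = 0.76958.
T_v = 0.76958 corresponds to the U > 60% branch:
U = 1 − 10^((1.781 − T_v)/0.933)/100 = 0.8786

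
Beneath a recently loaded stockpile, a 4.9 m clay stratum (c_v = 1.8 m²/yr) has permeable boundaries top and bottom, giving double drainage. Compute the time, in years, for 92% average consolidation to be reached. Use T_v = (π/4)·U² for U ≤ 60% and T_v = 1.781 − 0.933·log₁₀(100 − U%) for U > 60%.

t ≈ 3.13 years

Drainage path length: H_d = H/2 = 2.45 m (double drainage).
U > 60%: T_v = 1.781 − 0.933·log₁₀(100 − 92) = 0.93842.
t = T_v·H_d²/c_v = 0.93842×2.45²/1.8 = 3.129 years.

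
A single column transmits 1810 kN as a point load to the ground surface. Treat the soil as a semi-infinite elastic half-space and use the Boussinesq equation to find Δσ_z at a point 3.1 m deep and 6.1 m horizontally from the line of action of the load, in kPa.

Δσ_z ≈ 1.72 kPa

Boussinesq vertical stress below a point load on an elastic half-space:
Δσ_z = 3P/(2πz²) · [1 + (r/z)²]^(−5/2)
r/z = 6.1/3.1 = 1.9677; [1+(r/z)²]^(−5/2) = 0.019087.
Δσ_z = 3×1810/(2π×3.1²) × 0.019087 = 89.928 × 0.019087 = 1.716 kPa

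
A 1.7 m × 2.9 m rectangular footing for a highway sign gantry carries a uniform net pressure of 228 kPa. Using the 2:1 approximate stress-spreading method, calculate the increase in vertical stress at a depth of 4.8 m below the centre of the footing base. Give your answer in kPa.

By the 2:1 method the load spreads at 1 horizontal : 2 vertical, so at depth z the loaded area has grown by z in each plan dimension:
Δσ = qBL/((B+z)(L+z)) = 228×1.7×2.9/((1.7+4.8)(2.9+4.8)) = 22.458 kPa

Δσ_z ≈ 22.5 kPa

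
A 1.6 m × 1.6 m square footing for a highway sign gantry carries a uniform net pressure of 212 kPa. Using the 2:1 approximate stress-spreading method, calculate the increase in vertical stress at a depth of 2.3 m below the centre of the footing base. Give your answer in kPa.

By the 2:1 method the load spreads at 1 horizontal : 2 vertical, so at depth z the loaded area has grown by z in each plan dimension:
Δσ = qBL/((B+z)(L+z)) = 212×1.6×1.6/((1.6+2.3)(1.6+2.3)) = 35.682 kPa

Δσ_z ≈ 35.7 kPa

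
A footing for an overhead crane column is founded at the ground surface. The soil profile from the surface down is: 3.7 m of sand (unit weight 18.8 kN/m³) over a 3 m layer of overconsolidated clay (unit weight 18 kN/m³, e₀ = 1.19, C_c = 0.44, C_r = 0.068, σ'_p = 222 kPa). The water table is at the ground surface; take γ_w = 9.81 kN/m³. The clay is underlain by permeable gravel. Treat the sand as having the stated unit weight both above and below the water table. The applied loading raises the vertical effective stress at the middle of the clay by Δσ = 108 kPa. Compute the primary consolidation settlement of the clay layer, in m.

S_c ≈ 0.0492 m

Mid-depth of clay below the ground surface: z = 3.7 + 3/2 = 5.2 m.
Total vertical stress at mid-clay: σ_v = 18.8×3.7 + 18×1.5 = 96.56 kPa.
Pore pressure: u = 9.81×(5.2 − 0) = 51.012 kPa.
Initial effective stress: σ'_0 = σ_v − u = 96.56 − 51.012 = 45.548 kPa.
Final effective stress: σ'_f = 45.548 + 108 = 153.55 kPa.
σ'_f = 153.55 ≤ σ'_p = 222 kPa, so the clay remains overconsolidated and only the recompression index applies:
S_c = C_r·H/(1+e₀)·log₁₀(σ'_f/σ'_0) = 0.068×3/2.19×log₁₀(153.55/45.548)
    = 0.093153 × 0.52778 = 0.04916 m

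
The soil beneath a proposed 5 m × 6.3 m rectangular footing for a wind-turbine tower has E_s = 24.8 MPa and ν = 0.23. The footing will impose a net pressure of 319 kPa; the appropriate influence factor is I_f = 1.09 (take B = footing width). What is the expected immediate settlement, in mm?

S_e ≈ 66.4 mm

Immediate (elastic) settlement: S_e = q·B·(1−ν²)/E_s · I_f.
E_s = 24.8 MPa = 24800 kPa.
S_e = 319 × 5 × (1 − 0.23²) / 24800 × 1.09
    = 319 × 5 × 0.9471 / 24800 × 1.09
    = 0.06639 m = 66.39 mm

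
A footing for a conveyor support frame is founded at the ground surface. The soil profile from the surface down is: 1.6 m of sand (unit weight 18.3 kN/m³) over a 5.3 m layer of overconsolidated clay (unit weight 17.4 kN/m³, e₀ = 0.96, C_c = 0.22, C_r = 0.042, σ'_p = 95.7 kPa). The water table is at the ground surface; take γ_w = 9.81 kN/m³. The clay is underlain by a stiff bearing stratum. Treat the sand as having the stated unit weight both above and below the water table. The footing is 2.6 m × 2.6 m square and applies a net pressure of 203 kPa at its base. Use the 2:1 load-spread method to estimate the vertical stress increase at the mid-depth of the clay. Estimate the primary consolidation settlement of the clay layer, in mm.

Mid-depth of clay below the ground surface: z = 1.6 + 5.3/2 = 4.25 m.
Total vertical stress at mid-clay: σ_v = 18.3×1.6 + 17.4×2.65 = 75.39 kPa.
Pore pressure: u = 9.81×(4.25 − 0) = 41.693 kPa.
Initial effective stress: σ'_0 = σ_v − u = 75.39 − 41.693 = 33.697 kPa.
Stress increase at mid-clay by the 2:1 spreading method:
Δσ = qBL/((B+z)(L+z)) = 203×2.6×2.6/((2.6+4.25)(2.6+4.25)) = 29.246 kPa
Final effective stress: σ'_f = 33.697 + 29.246 = 62.943 kPa.
σ'_f = 62.943 ≤ σ'_p = 95.7 kPa, so the clay remains overconsolidated and only the recompression index applies:
S_c = C_r·H/(1+e₀)·log₁₀(σ'_f/σ'_0) = 0.042×5.3/1.96×log₁₀(62.943/33.697)
    = 0.11357 × 0.27136 = 0.03082 m

S_c ≈ 30.8 mm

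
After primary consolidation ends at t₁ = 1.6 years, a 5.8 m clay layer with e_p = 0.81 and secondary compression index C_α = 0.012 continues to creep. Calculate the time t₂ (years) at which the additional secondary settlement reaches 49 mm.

S_s = C_α·H/(1+e_p)·log₁₀(t₂/t₁) ⇒ log₁₀(t₂/t₁) = S_s·(1+e_p)/(C_α·H).
log₁₀(t₂/t₁) = 0.049 × (1+0.81) / (0.012×5.8) = 1.274
t₂ = t₁ × 10^1.274 = 1.6 × 18.81 = 30.09 years

t₂ ≈ 30.1 years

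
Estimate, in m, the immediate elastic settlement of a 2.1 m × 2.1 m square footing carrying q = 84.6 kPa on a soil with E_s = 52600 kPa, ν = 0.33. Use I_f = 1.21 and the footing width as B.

S_e ≈ 0.00364 m

Immediate (elastic) settlement: S_e = q·B·(1−ν²)/E_s · I_f.
S_e = 84.6 × 2.1 × (1 − 0.33²) / 52600 × 1.21
    = 84.6 × 2.1 × 0.8911 / 52600 × 1.21
    = 0.003642 m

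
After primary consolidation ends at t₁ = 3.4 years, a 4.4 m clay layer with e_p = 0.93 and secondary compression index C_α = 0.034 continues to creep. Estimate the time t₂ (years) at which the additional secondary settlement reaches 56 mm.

t₂ ≈ 17.9 years

S_s = C_α·H/(1+e_p)·log₁₀(t₂/t₁) ⇒ log₁₀(t₂/t₁) = S_s·(1+e_p)/(C_α·H).
log₁₀(t₂/t₁) = 0.056 × (1+0.93) / (0.034×4.4) = 0.7225
t₂ = t₁ × 10^0.7225 = 3.4 × 5.278 = 17.94 years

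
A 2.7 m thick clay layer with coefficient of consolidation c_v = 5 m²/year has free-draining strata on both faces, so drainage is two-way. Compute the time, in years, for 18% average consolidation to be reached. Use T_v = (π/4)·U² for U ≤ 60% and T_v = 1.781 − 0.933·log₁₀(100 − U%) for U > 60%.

Drainage path length: H_d = H/2 = 1.35 m (double drainage).
U ≤ 60%: T_v = (π/4)·U² = (π/4)×0.18² = 0.025447.
t = T_v·H_d²/c_v = 0.025447×1.35²/5 = 0.009275 years.

t ≈ 0.00928 years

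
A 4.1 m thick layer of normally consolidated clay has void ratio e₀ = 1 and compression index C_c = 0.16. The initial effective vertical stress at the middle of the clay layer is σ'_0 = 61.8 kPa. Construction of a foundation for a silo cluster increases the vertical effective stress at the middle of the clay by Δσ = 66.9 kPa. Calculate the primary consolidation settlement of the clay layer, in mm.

Final effective stress: σ'_f = σ'_0 + Δσ = 61.8 + 66.9 = 128.7 kPa.
Normally consolidated clay, so the full stress increment lies on the virgin compression line:
S_c = C_c·H/(1+e₀)·log₁₀(σ'_f/σ'_0) = 0.16×4.1/(1+1)×log₁₀(128.7/61.8)
    = 0.328 × 0.31859 = 0.1045 m

S_c ≈ 104 mm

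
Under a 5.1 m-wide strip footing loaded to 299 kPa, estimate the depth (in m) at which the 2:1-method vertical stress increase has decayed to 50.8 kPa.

z ≈ 24.9 m

2:1 spreading — at depth z the loaded area has grown by z in each plan dimension:
qB/(B+z) = Δσ_z ⇒ z = qB/Δσ_z − B = 299×5.1/50.8 − 5.1 = 24.92 m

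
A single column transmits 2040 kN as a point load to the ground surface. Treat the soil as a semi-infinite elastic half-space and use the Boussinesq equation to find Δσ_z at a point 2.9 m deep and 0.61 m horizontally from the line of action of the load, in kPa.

Boussinesq vertical stress below a point load on an elastic half-space:
Δσ_z = 3P/(2πz²) · [1 + (r/z)²]^(−5/2)
r/z = 0.61/2.9 = 0.21034; [1+(r/z)²]^(−5/2) = 0.89742.
Δσ_z = 3×2040/(2π×2.9²) × 0.89742 = 115.82 × 0.89742 = 103.9 kPa

Δσ_z ≈ 104 kPa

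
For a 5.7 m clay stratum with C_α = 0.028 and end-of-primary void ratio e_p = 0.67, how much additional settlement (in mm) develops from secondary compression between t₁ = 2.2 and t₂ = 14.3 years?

Secondary compression: S_s = C_α·H/(1+e_p)·log₁₀(t₂/t₁)
S_s = 0.028×5.7/(1+0.67)×log₁₀(14.3/2.2)
    = 0.09557 × 0.8129 = 0.07769 m

S_s ≈ 77.7 mm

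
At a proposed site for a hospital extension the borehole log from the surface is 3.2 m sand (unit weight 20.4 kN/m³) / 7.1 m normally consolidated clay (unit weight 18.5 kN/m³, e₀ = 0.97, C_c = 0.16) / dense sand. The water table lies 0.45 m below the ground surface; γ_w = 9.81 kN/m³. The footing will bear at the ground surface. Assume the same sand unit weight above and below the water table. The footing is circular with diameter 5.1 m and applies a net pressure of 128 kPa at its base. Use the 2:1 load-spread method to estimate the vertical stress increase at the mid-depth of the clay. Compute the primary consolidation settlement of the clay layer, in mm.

Mid-depth of clay below the ground surface: z = 3.2 + 7.1/2 = 6.75 m.
Total vertical stress at mid-clay: σ_v = 20.4×3.2 + 18.5×3.55 = 130.95 kPa.
Pore pressure: u = 9.81×(6.75 − 0.45) = 61.803 kPa.
Initial effective stress: σ'_0 = σ_v − u = 130.95 − 61.803 = 69.147 kPa.
Stress increase at mid-clay by the 2:1 spreading method:
Δσ ≈ qD²/(D+z)² = 128×5.1²/(5.1+6.75)² = 23.709 kPa
Final effective stress: σ'_f = σ'_0 + Δσ = 69.147 + 23.709 = 92.856 kPa.
Normally consolidated clay, so the full stress increment lies on the virgin compression line:
S_c = C_c·H/(1+e₀)·log₁₀(σ'_f/σ'_0) = 0.16×7.1/(1+0.97)×log₁₀(92.856/69.147)
    = 0.57665 × 0.12804 = 0.07383 m

S_c ≈ 73.8 mm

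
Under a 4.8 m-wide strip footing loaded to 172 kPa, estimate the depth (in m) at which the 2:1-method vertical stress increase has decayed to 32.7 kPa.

z ≈ 20.4 m

2:1 spreading — at depth z the loaded area has grown by z in each plan dimension:
qB/(B+z) = Δσ_z ⇒ z = qB/Δσ_z − B = 172×4.8/32.7 − 4.8 = 20.45 m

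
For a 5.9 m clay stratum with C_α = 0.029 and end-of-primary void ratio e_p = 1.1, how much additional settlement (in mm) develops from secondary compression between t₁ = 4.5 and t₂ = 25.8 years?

Secondary compression: S_s = C_α·H/(1+e_p)·log₁₀(t₂/t₁)
S_s = 0.029×5.9/(1+1.1)×log₁₀(25.8/4.5)
    = 0.08148 × 0.7584 = 0.06179 m

S_s ≈ 61.8 mm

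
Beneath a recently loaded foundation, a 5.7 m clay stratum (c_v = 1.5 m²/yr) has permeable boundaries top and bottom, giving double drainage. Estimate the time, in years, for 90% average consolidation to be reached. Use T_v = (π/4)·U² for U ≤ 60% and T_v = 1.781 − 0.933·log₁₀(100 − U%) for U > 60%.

t ≈ 4.59 years

Drainage path length: H_d = H/2 = 2.85 m (double drainage).
U > 60%: T_v = 1.781 − 0.933·log₁₀(100 − 90) = 0.848.
t = T_v·H_d²/c_v = 0.848×2.85²/1.5 = 4.592 years.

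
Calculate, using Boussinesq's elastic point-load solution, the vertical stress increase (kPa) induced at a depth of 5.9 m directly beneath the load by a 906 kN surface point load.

Δσ_z ≈ 12.4 kPa

Boussinesq vertical stress below a point load on an elastic half-space:
Δσ_z = 3P/(2πz²) · [1 + (r/z)²]^(−5/2)
r/z = 0/5.9 = 0; [1+(r/z)²]^(−5/2) = 1.
Δσ_z = 3×906/(2π×5.9²) × 1 = 12.427 × 1 = 12.43 kPa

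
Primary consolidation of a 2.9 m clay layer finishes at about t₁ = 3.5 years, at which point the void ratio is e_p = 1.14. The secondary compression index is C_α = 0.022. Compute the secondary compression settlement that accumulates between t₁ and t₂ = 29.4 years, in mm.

Secondary compression: S_s = C_α·H/(1+e_p)·log₁₀(t₂/t₁)
S_s = 0.022×2.9/(1+1.14)×log₁₀(29.4/3.5)
    = 0.02981 × 0.9243 = 0.02756 m

S_s ≈ 27.6 mm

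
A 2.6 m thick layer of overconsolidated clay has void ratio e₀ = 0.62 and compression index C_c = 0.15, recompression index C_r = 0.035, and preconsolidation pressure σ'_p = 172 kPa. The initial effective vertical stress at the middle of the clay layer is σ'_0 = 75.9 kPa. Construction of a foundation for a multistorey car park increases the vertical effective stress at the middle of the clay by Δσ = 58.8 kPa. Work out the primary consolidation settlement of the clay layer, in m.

S_c ≈ 0.014 m

Final effective stress: σ'_f = 75.9 + 58.8 = 134.7 kPa.
σ'_f = 134.7 ≤ σ'_p = 172 kPa, so the clay remains overconsolidated and only the recompression index applies:
S_c = C_r·H/(1+e₀)·log₁₀(σ'_f/σ'_0) = 0.035×2.6/1.62×log₁₀(134.7/75.9)
    = 0.056172 × 0.24913 = 0.01399 m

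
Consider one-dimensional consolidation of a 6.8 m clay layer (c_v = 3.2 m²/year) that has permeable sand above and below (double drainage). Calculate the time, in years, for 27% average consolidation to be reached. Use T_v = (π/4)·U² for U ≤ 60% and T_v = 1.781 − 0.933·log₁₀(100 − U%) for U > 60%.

t ≈ 0.207 years

Drainage path length: H_d = H/2 = 3.4 m (double drainage).
U ≤ 60%: T_v = (π/4)·U² = (π/4)×0.27² = 0.057256.
t = T_v·H_d²/c_v = 0.057256×3.4²/3.2 = 0.2068 years.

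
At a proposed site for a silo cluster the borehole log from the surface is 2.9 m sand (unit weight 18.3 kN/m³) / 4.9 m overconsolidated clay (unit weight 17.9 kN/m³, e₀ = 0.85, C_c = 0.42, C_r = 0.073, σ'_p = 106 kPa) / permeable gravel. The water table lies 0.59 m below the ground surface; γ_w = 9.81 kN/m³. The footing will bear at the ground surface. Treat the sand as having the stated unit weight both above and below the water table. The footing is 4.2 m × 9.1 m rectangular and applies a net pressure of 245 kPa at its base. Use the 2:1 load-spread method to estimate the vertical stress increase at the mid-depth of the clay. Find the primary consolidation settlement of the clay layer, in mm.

Mid-depth of clay below the ground surface: z = 2.9 + 4.9/2 = 5.35 m.
Total vertical stress at mid-clay: σ_v = 18.3×2.9 + 17.9×2.45 = 96.925 kPa.
Pore pressure: u = 9.81×(5.35 − 0.59) = 46.696 kPa.
Initial effective stress: σ'_0 = σ_v − u = 96.925 − 46.696 = 50.229 kPa.
Stress increase at mid-clay by the 2:1 spreading method:
Δσ = qBL/((B+z)(L+z)) = 245×4.2×9.1/((4.2+5.35)(9.1+5.35)) = 67.856 kPa
Final effective stress: σ'_f = 50.229 + 67.856 = 118.08 kPa.
σ'_f = 118.08 > σ'_p = 106 kPa, so the stress path crosses the preconsolidation pressure — recompression up to σ'_p, then virgin compression beyond:
S_c = H/(1+e₀)·[C_r·log₁₀(σ'_p/σ'_0) + C_c·log₁₀(σ'_f/σ'_p)]
    = 4.9/1.85 × [0.073×log₁₀(106/50.229) + 0.42×log₁₀(118.08/106)]
    = 2.6486 × [0.023678 + 0.019686] = 0.1149 m

S_c ≈ 115 mm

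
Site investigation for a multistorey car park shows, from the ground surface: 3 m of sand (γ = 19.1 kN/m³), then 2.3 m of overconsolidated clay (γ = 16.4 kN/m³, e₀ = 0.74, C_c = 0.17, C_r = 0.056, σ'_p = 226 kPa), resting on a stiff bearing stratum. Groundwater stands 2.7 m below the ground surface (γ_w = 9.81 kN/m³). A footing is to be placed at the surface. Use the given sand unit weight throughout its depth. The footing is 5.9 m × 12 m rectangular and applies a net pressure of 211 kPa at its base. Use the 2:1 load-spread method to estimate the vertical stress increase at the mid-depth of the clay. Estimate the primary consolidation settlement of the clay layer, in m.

Mid-depth of clay below the ground surface: z = 3 + 2.3/2 = 4.15 m.
Total vertical stress at mid-clay: σ_v = 19.1×3 + 16.4×1.15 = 76.16 kPa.
Pore pressure: u = 9.81×(4.15 − 2.7) = 14.225 kPa.
Initial effective stress: σ'_0 = σ_v − u = 76.16 − 14.225 = 61.935 kPa.
Stress increase at mid-clay by the 2:1 spreading method:
Δσ = qBL/((B+z)(L+z)) = 211×5.9×12/((5.9+4.15)(12+4.15)) = 92.04 kPa
Final effective stress: σ'_f = 61.935 + 92.04 = 153.98 kPa.
σ'_f = 153.98 ≤ σ'_p = 226 kPa, so the clay remains overconsolidated and only the recompression index applies:
S_c = C_r·H/(1+e₀)·log₁₀(σ'_f/σ'_0) = 0.056×2.3/1.74×log₁₀(153.98/61.935)
    = 0.074021 × 0.39553 = 0.02928 m

S_c ≈ 0.0293 m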